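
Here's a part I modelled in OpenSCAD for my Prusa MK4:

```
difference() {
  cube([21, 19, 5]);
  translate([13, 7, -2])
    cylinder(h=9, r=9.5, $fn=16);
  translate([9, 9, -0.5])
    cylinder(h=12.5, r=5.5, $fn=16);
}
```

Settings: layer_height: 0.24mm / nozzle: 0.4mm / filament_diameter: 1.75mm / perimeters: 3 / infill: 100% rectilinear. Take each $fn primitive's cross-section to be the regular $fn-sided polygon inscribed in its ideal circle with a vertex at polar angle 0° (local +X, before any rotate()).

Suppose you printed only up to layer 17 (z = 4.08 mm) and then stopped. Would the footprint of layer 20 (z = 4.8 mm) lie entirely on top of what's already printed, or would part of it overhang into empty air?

Compare the two slices. At z = 4.08: the cube is present — its section is the full 21×19 rectangle (area 399.00 mm²); the cylinder at (13, 7): section is a regular 16-gon, circumradius r=9.5 (area = (16/2)·9.500²·sin(360°/16) = 276.30 mm²); the cylinder at (9, 9): section is a regular 16-gon, circumradius r=5.5 (area = (16/2)·5.500²·sin(360°/16) = 92.61 mm²); Subtracting the remaining from the first: starting from the 21×19 cube (399.00 mm²), the r=9.5 cylinder at (13, 7) partially overlaps it — only the 246.84 mm² overlap (of its 276.30 mm²) is removed, clipping the outline; the r=5.5 cylinder at (9, 9) partially overlaps it — only the 2.42 mm² overlap (of its 92.61 mm²) is removed, clipping the outline — area = 149.74 mm². At z = 4.8: the 21×19 cube contributes its full rectangle (area 399.00 mm²); the r=9.5 cylinder at (13, 7) contributes a regular 16-gon of circumradius 9.5 (area = (16/2)·9.500²·sin(360°/16) = 276.30 mm²); the r=5.5 cylinder at (9, 9) contributes a regular 16-gon of circumradius 5.5 (area = (16/2)·5.500²·sin(360°/16) = 92.61 mm²); Taking the first minus the rest: starting from the 21×19 cube (399.00 mm²), the r=9.5 cylinder at (13, 7) partially overlaps it — only the 246.84 mm² overlap (of its 276.30 mm²) is removed, clipping the outline; the r=5.5 cylinder at (9, 9) partially overlaps it — only the 2.42 mm² overlap (of its 92.61 mm²) is removed, clipping the outline — area = 149.74 mm². Checking containment: the cross-section at z = 4.8 is a subset of the cross-section at z = 4.08.

entirely on top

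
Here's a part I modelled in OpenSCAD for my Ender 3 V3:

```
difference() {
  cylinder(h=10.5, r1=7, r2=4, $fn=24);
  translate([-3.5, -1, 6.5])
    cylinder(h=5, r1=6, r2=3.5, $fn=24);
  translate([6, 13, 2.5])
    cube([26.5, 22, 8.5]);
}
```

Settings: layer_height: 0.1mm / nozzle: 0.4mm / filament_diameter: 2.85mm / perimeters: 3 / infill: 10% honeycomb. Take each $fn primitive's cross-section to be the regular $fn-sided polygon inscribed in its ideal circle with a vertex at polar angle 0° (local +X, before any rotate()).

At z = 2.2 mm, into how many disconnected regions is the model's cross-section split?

1

At z = 2.2 mm: the cone contributes a regular 24-gon of circumradius 6.371 (interpolated between r1=7 and r2=4 at t=0.210); the cone at (-3.5, -1) is absent (z outside [6.5, 11.5]); the cube at (6, 13) is not intersected at this z (z outside [2.5, 11]); Subtracting the remaining from the first: none of the subtracted shapes is present at this height, so the cone is unchanged — 1 connected region. The result has 1 disconnected region.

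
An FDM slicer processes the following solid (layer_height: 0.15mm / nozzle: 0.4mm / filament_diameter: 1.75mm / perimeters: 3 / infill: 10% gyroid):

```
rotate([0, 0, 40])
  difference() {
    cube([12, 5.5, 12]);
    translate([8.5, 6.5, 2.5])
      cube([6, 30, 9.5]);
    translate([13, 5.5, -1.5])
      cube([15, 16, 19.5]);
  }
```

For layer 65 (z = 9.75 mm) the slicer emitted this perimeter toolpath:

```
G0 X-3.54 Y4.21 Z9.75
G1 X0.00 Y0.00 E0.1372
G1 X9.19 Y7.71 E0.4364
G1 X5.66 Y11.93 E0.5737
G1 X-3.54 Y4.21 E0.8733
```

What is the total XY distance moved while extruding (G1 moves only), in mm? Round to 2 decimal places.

Sum the Euclidean lengths of each G1 segment: total = 35.01 mm.

35.01 mm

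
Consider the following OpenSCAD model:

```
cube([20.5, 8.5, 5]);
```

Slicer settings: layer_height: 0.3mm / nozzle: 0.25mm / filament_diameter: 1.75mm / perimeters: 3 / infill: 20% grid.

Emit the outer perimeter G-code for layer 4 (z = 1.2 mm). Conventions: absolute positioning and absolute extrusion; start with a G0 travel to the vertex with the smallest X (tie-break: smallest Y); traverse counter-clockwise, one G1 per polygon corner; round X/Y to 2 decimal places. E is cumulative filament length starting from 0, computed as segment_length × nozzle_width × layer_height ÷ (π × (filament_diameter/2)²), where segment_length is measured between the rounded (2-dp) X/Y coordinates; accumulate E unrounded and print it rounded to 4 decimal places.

G0 X0.00 Y0.00 Z1.20
G1 X20.50 Y0.00 E0.6392
G1 X20.50 Y8.50 E0.9043
G1 X0.00 Y8.50 E1.5435
G1 X0.00 Y0.00 E1.8085

At z = 1.2 mm: the cube is present — its section is the full 20.5×8.5 rectangle. The outline is a single polygon with 4 vertices. Extrusion per mm of travel: 0.25 × 0.3 / (π × 0.875²) = 0.031181. Accumulating E over each segment gives final E = 1.8085.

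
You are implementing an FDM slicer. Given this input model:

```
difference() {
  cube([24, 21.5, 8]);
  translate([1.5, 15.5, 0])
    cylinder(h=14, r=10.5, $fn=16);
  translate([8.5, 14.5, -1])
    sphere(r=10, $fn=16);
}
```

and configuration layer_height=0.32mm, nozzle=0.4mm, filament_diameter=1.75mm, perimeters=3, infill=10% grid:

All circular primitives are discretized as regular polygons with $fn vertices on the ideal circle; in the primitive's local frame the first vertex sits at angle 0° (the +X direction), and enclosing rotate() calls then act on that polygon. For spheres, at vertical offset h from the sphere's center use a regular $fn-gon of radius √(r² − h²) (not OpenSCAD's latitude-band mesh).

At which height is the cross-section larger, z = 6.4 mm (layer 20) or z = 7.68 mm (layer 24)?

layer 24 (z = 7.68 mm)

Layer 20 (z = 6.4): the cube (footprint 24×21.5) is included at this height (area 516.00 mm²); the r=10.5 cylinder at (1.5, 15.5) contributes a regular 16-gon of circumradius 10.5 (area = (16/2)·10.500²·sin(360°/16) = 337.53 mm²); the sphere at (8.5, 14.5): section is a regular 16-gon, circumradius = √(r²−h²) = √(10²−7.4²) = 6.726 (area = (16/2)·6.726²·sin(360°/16) = 138.50 mm²); Taking the first minus the rest: starting from the 24×21.5 cube (516.00 mm²), the r=10.5 cylinder at (1.5, 15.5) partially overlaps it — only the 167.41 mm² overlap (of its 337.53 mm²) is removed, clipping the outline; the r=10 sphere at (8.5, 14.5) partially overlaps it — only the 35.59 mm² overlap (of its 138.50 mm²) is removed, clipping the outline — area = 313.00 mm². So its area = 313.00 mm². Layer 24 (z = 7.68): the cube is present — its section is the full 24×21.5 rectangle (area 516.00 mm²); the r=10.5 cylinder at (1.5, 15.5) contributes a regular 16-gon of circumradius 10.5 (area = (16/2)·10.500²·sin(360°/16) = 337.53 mm²); the sphere at (8.5, 14.5): section is a regular 16-gon, circumradius = √(r²−h²) = √(10²−8.68²) = 4.966 (area = (16/2)·4.966²·sin(360°/16) = 75.49 mm²); Subtracting the remaining from the first: starting from the 24×21.5 cube (516.00 mm²), the r=10.5 cylinder at (1.5, 15.5) partially overlaps it — only the 167.41 mm² overlap (of its 337.53 mm²) is removed, clipping the outline; the r=10 sphere at (8.5, 14.5) partially overlaps it — only the 10.19 mm² overlap (of its 75.49 mm²) is removed, clipping the outline — area = 338.41 mm². So its area = 338.41 mm². Layer 24 is larger (338.41 vs 313.00 mm²).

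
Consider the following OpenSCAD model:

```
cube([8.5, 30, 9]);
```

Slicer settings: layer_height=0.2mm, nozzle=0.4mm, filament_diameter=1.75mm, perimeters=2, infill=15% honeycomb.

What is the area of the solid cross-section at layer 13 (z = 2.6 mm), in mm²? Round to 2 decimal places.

At z = 2.6 mm: the cube is present — its section is the full 8.5×30 rectangle (area 255.00 mm²). Overall, the cross-section is a single solid region. Net area = 255.00 mm².

255.00 mm²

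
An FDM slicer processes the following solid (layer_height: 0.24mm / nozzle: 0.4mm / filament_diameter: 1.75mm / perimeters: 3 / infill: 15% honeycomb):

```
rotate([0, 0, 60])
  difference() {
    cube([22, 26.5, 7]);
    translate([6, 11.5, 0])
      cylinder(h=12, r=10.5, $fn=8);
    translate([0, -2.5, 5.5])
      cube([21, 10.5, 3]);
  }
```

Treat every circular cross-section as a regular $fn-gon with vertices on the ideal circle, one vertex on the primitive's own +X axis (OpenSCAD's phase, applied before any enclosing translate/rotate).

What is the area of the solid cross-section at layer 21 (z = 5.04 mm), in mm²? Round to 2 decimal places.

At z = 5.04 mm: the cube is present — its section is the full 22×26.5 rectangle (area 583.00 mm²); the r=10.5 cylinder at (6, 11.5) gives a regular 8-gon of circumradius 10.5 (constant along its height) (area = (8/2)·10.500²·sin(360°/8) = 311.83 mm²); the cube at (0, -2.5) does not reach this height (z outside [5.5, 8.5]); Subtracting the remaining from the first: starting from the 22×26.5 cube (583.00 mm²), the r=10.5 cylinder at (6, 11.5) partially overlaps it — only the 267.01 mm² overlap (of its 311.83 mm²) is removed, clipping the outline — area = 315.99 mm²; (whole slice rotated 60° about Z — lengths, areas and connectivity unchanged). Overall, the cross-section is a single solid region. Net area = 315.99 mm².

315.99 mm²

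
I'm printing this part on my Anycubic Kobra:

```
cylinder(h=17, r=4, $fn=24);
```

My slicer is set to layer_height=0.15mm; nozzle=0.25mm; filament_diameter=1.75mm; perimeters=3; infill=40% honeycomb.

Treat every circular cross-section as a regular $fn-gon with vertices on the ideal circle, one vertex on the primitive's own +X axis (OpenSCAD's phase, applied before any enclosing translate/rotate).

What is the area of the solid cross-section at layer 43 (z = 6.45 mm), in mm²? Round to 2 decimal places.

At z = 6.45 mm: the r=4 cylinder gives a regular 24-gon of circumradius 4 (constant along its height) (area = (24/2)·4.000²·sin(360°/24) = 49.69 mm²). Overall, the cross-section is a single solid region. Net area = 49.69 mm².

49.69 mm²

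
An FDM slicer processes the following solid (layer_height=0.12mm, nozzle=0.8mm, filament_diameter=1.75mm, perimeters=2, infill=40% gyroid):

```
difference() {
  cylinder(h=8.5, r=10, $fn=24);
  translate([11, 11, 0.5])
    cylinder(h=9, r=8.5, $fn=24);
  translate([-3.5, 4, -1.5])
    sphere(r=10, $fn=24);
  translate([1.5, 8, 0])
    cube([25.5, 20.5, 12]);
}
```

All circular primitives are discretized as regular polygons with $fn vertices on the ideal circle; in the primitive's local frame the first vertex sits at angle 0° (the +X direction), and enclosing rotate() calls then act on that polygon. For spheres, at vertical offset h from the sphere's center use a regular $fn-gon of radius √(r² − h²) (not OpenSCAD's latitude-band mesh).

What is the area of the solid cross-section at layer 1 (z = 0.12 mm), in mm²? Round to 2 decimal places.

107.72 mm²

At z = 0.12 mm: the r=10 cylinder gives a regular 24-gon of circumradius 10 (constant along its height) (area = (24/2)·10.000²·sin(360°/24) = 310.58 mm²); the cylinder at (11, 11) does not reach this height (z outside [0.5, 9.5]); the sphere at (-3.5, 4): section is a regular 24-gon, circumradius = √(r²−h²) = √(10²−1.62²) = 9.868 (area = (24/2)·9.868²·sin(360°/24) = 302.43 mm²); the cube at (1.5, 8) is present — its section is the full 25.5×20.5 rectangle (area 522.75 mm²); Subtracting the remaining from the first: starting from the r=10 cylinder (310.58 mm²), the r=10 sphere at (-3.5, 4) partially overlaps it — only the 202.76 mm² overlap (of its 302.43 mm²) is removed, clipping the outline; the 25.5×20.5 cube at (1.5, 8) partially overlaps it — only the 0.10 mm² overlap (of its 522.75 mm²) is removed, clipping the outline — area = 107.72 mm². Overall, the cross-section is a single solid region. Net area = 107.72 mm².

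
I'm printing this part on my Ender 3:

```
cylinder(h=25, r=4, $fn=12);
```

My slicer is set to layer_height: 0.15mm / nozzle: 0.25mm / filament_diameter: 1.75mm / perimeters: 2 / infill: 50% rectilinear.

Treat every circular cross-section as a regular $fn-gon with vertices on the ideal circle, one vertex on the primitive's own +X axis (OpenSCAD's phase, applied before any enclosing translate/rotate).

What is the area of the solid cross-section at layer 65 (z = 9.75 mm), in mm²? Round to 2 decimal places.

At z = 9.75 mm: the cylinder: section is a regular 12-gon, circumradius r=4 (area = (12/2)·4.000²·sin(360°/12) = 48.00 mm²). Overall, the cross-section is a single solid region. Net area = 48.00 mm².

48.00 mm²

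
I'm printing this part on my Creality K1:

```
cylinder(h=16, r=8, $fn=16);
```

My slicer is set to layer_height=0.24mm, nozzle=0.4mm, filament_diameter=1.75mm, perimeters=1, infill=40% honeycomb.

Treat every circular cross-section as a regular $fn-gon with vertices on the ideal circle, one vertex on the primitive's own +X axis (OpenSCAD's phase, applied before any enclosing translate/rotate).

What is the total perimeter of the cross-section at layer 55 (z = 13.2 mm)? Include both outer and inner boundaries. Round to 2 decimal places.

49.94 mm

At z = 13.2 mm: the r=8 cylinder contributes a regular 16-gon of circumradius 8 (perimeter = 2·16·8.000·sin(180°/16) = 49.94 mm). Overall, the cross-section is a single solid region. Total boundary length (outer) = 49.94 mm.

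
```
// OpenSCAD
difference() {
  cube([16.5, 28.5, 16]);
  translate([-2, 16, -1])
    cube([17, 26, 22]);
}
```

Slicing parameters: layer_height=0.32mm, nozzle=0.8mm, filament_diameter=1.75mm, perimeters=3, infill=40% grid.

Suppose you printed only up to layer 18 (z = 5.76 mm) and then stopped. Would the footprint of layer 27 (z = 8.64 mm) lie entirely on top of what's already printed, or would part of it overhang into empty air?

entirely on top

Compare the two slices. At z = 5.76: the cube is present — its section is the full 16.5×28.5 rectangle (area 470.25 mm²); the cube at (-2, 16) is present — its section is the full 17×26 rectangle (area 442.00 mm²); After the difference (first − rest): starting from the 16.5×28.5 cube (470.25 mm²), the 17×26 cube at (-2, 16) partially overlaps it — only the 187.50 mm² overlap (of its 442.00 mm²) is removed, clipping the outline — area = 282.75 mm². At z = 8.64: the 16.5×28.5 cube contributes its full rectangle (area 470.25 mm²); the cube at (-2, 16) (footprint 17×26) is included at this height (area 442.00 mm²); After the difference (first − rest): starting from the 16.5×28.5 cube (470.25 mm²), the 17×26 cube at (-2, 16) partially overlaps it — only the 187.50 mm² overlap (of its 442.00 mm²) is removed, clipping the outline — area = 282.75 mm². Checking containment: the cross-section at z = 8.64 is a subset of the cross-section at z = 5.76.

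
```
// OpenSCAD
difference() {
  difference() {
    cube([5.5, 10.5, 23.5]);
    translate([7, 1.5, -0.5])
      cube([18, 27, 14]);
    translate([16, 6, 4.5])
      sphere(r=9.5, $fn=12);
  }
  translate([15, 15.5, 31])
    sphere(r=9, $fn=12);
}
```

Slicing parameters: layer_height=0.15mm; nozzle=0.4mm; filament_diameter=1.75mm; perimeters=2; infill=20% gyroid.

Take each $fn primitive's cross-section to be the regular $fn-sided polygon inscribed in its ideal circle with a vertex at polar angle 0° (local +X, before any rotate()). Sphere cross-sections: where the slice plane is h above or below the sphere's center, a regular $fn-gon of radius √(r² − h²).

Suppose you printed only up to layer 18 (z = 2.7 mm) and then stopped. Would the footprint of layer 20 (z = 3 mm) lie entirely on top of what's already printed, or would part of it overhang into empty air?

Compare the two slices. At z = 2.7: the cube (footprint 5.5×10.5) is included at this height (area 57.75 mm²); the 18×27 cube at (7, 1.5) contributes its full rectangle (area 486.00 mm²); the r=9.5 sphere at (16, 6) slices to a regular 12-gon of circumradius 9.328 (√(r²−h²) with h=1.8 from center) (area = (12/2)·9.328²·sin(360°/12) = 261.03 mm²); Subtracting the remaining from the first: starting from the 5.5×10.5 cube (57.75 mm²), the 18×27 cube at (7, 1.5) misses the remaining region (no effect); the r=9.5 sphere at (16, 6) misses the remaining region (no effect) — area = 57.75 mm²; the sphere at (15, 15.5) does not reach this height (|z−center|=28.300 > r=9); Taking the first minus the rest: none of the subtracted shapes is present at this height, so that combined region is unchanged — area = 57.75 mm². At z = 3: the cube (footprint 5.5×10.5) is included at this height (area 57.75 mm²); the 18×27 cube at (7, 1.5) contributes its full rectangle (area 486.00 mm²); the r=9.5 sphere at (16, 6) contributes a regular 12-gon of circumradius √(9.5²−1.5²) = 9.381 (area = (12/2)·9.381²·sin(360°/12) = 264.00 mm²); After the difference (first − rest): starting from the 5.5×10.5 cube (57.75 mm²), the 18×27 cube at (7, 1.5) misses the remaining region (no effect); the r=9.5 sphere at (16, 6) misses the remaining region (no effect) — area = 57.75 mm²; the sphere at (15, 15.5) is not intersected at this z (|z−center|=28.000 > r=9); Subtracting the remaining from the first: none of the subtracted shapes is present at this height, so that combined region is unchanged — area = 57.75 mm². Checking containment: the cross-section at z = 3 is a subset of the cross-section at z = 2.7.

entirely on top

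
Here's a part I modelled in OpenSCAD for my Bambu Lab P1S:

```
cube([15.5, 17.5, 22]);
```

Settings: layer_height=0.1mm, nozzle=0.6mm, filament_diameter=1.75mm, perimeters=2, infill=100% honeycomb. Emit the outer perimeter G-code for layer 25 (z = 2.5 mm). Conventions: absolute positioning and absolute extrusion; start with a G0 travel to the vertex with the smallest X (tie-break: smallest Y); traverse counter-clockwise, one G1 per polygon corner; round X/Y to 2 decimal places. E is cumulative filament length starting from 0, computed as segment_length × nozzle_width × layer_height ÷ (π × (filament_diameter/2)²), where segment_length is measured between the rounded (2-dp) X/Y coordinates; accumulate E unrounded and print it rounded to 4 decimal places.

At z = 2.5 mm: the cube is present — its section is the full 15.5×17.5 rectangle. The outline is a single polygon with 4 vertices. Extrusion per mm of travel: 0.6 × 0.1 / (π × 0.875²) = 0.024945. Accumulating E over each segment gives final E = 1.6464.

G0 X0.00 Y0.00 Z2.50
G1 X15.50 Y0.00 E0.3866
G1 X15.50 Y17.50 E0.8232
G1 X0.00 Y17.50 E1.2098
G1 X0.00 Y0.00 E1.6464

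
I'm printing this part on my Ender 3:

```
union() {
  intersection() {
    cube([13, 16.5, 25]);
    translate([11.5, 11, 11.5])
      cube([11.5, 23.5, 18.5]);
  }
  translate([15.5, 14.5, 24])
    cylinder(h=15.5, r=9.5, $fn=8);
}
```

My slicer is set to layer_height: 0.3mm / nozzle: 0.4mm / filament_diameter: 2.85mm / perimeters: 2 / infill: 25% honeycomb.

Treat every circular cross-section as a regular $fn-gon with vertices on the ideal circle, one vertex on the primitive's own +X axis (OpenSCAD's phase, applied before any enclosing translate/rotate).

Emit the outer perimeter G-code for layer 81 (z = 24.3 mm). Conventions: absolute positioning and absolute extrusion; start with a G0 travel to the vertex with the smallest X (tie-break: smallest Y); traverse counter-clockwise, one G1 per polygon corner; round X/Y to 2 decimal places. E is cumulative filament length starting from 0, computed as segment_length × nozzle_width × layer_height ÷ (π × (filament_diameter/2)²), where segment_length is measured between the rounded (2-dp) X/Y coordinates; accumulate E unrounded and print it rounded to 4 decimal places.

G0 X6.00 Y14.50 Z24.30
G1 X8.78 Y7.78 E0.1368
G1 X15.50 Y5.00 E0.2736
G1 X22.22 Y7.78 E0.4104
G1 X25.00 Y14.50 E0.5472
G1 X22.22 Y21.22 E0.6840
G1 X15.50 Y24.00 E0.8208
G1 X8.78 Y21.22 E0.9576
G1 X6.00 Y14.50 E1.0944

At z = 24.3 mm: the cube is present — its section is the full 13×16.5 rectangle; the cube at (11.5, 11) is present — its section is the full 11.5×23.5 rectangle; After intersecting: the 11.5×23.5 cube at (11.5, 11) partially overlaps the 13×16.5 cube; clipping to the common part keeps 8.25 mm² — 1 connected region; the r=9.5 cylinder at (15.5, 14.5) gives a regular 8-gon of circumradius 9.5 (constant along its height); Merging all regions: the result so far lies entirely inside the r=9.5 cylinder at (15.5, 14.5), so the union is just the r=9.5 cylinder at (15.5, 14.5) — 1 connected region. The outline is a single polygon with 8 vertices. Extrusion per mm of travel: 0.4 × 0.3 / (π × 1.425²) = 0.018811. Accumulating E over each segment gives final E = 1.0944.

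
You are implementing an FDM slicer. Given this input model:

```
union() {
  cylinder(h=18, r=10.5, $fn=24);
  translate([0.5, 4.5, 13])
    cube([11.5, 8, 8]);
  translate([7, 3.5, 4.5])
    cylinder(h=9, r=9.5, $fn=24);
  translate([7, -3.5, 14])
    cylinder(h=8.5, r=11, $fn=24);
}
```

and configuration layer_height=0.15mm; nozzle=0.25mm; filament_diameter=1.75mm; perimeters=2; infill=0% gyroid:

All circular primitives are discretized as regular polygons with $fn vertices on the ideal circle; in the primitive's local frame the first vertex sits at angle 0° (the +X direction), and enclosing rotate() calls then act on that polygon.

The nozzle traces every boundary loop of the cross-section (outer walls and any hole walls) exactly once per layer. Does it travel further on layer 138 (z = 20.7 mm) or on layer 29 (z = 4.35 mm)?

layer 138 (z = 20.7 mm)

Layer 138 (z = 20.7): the cylinder is not intersected at this z (z outside [0, 18]); the cube at (0.5, 4.5) is present — its section is the full 11.5×8 rectangle (perimeter 39.00 mm); the cylinder at (7, 3.5) is absent (z outside [4.5, 13.5]); the cylinder at (7, -3.5): section is a regular 24-gon, circumradius r=11 (perimeter = 2·24·11.000·sin(180°/24) = 68.92 mm); Combining (union): the regions partially overlap (shared area 27.36 mm²), so the edge portions inside another operand are dropped and the merged outline is re-measured after clipping — boundary = 81.72 mm. So its perimeter = 81.72 mm. Layer 29 (z = 4.35): the cylinder: section is a regular 24-gon, circumradius r=10.5 (perimeter = 2·24·10.500·sin(180°/24) = 65.79 mm); the cube at (0.5, 4.5) does not reach this height (z outside [13, 21]); the cylinder at (7, 3.5) is not intersected at this z (z outside [4.5, 13.5]); the cylinder at (7, -3.5) is not intersected at this z (z outside [14, 22.5]); Merging all regions: only the r=10.5 cylinder is present, so the union is just that shape — boundary = 65.79 mm. So its perimeter = 65.79 mm. Layer 138 is larger (81.72 vs 65.79 mm).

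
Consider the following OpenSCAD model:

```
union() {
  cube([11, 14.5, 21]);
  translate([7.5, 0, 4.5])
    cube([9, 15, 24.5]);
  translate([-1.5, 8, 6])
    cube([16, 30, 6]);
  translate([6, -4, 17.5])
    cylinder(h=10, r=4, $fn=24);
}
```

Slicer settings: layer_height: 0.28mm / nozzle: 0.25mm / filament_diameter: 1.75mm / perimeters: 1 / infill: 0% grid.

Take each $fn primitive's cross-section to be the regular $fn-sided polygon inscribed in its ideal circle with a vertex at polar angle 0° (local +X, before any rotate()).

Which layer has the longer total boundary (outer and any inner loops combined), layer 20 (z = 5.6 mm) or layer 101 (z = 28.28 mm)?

layer 20 (z = 5.6 mm)

Layer 20 (z = 5.6): the cube (footprint 11×14.5) is included at this height (perimeter 51.00 mm); the 9×15 cube at (7.5, 0) contributes its full rectangle (perimeter 48.00 mm); the cube at (-1.5, 8) does not reach this height (z outside [6, 12]); the cylinder at (6, -4) is not intersected at this z (z outside [17.5, 27.5]); Taking the union: the regions partially overlap (shared area 50.75 mm²), so the edge portions inside another operand are dropped and the merged outline is re-measured after clipping — boundary = 63.00 mm. So its perimeter = 63.00 mm. Layer 101 (z = 28.28): the cube is absent (z outside [0, 21]); the cube at (7.5, 0) (footprint 9×15) is included at this height (perimeter 48.00 mm); the cube at (-1.5, 8) is not intersected at this z (z outside [6, 12]); the cylinder at (6, -4) does not reach this height (z outside [17.5, 27.5]); Merging all regions: only the 9×15 cube at (7.5, 0) is present, so the union is just that shape — boundary = 48.00 mm. So its perimeter = 48.00 mm. Layer 20 is larger (63.00 vs 48.00 mm).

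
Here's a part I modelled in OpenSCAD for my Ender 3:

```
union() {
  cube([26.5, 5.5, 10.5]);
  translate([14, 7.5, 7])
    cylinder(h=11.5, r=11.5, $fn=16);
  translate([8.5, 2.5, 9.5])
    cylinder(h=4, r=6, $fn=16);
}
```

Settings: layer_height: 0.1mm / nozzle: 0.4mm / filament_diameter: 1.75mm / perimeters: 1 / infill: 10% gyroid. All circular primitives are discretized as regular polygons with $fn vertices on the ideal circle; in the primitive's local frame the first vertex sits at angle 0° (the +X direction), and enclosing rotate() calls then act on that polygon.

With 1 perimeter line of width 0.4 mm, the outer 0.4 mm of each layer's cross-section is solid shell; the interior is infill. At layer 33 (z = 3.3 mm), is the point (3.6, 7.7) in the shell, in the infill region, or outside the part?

At z = 3.3 mm: the cube is present — its section is the full 26.5×5.5 rectangle; the cylinder at (14, 7.5) does not reach this height (z outside [7, 18.5]); the cylinder at (8.5, 2.5) is absent (z outside [9.5, 13.5]); Merging all regions: only the 26.5×5.5 cube is present, so the union is just that shape — 1 connected region. Overall, the cross-section is a single solid region. The nearest boundary edge runs (26.50, 5.50)→(0.00, 5.50); distance from the point to it = 2.20 mm. The point is not inside any of the regions above, so it lies outside the cross-section (2.20 mm from the nearest boundary).

outside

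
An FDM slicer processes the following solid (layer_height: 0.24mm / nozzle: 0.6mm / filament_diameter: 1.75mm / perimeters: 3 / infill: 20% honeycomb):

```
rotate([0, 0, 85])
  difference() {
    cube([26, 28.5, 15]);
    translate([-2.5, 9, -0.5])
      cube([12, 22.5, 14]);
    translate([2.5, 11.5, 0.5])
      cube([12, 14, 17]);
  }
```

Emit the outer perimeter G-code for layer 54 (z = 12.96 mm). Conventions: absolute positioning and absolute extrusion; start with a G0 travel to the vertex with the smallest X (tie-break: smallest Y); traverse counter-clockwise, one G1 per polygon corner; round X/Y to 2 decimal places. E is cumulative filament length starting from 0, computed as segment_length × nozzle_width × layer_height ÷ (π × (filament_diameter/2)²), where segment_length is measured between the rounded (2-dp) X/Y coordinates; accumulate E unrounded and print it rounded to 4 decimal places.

At z = 12.96 mm: the cube is present — its section is the full 26×28.5 rectangle; the cube at (-2.5, 9) is present — its section is the full 12×22.5 rectangle; the cube at (2.5, 11.5) is present — its section is the full 12×14 rectangle; Taking the first minus the rest: starting from the 26×28.5 cube, the 12×22.5 cube at (-2.5, 9) partially overlaps it — only the 185.25 mm² overlap (of its 270.00 mm²) is removed, clipping the outline; the 12×14 cube at (2.5, 11.5) partially overlaps it — only the 70.00 mm² overlap (of its 168.00 mm²) is removed, clipping the outline — 1 connected region; (rotated 85° about Z; rotation is an isometry so areas/perimeters/island counts are preserved). The outline is a single polygon with 10 vertices. Extrusion per mm of travel: 0.6 × 0.24 / (π × 0.875²) = 0.059868. Accumulating E over each segment gives final E = 7.1257.

G0 X-27.56 Y11.95 Z12.96
G1 X-24.57 Y11.69 E0.1797
G1 X-24.14 Y16.67 E0.4789
G1 X-10.19 Y15.45 E1.3173
G1 X-10.63 Y10.47 E1.6166
G1 X-8.14 Y10.25 E1.7662
G1 X-8.97 Y0.78 E2.3354
G1 X0.00 Y0.00 E2.8744
G1 X2.27 Y25.90 E4.4309
G1 X-26.13 Y28.39 E6.1377
G1 X-27.56 Y11.95 E7.1257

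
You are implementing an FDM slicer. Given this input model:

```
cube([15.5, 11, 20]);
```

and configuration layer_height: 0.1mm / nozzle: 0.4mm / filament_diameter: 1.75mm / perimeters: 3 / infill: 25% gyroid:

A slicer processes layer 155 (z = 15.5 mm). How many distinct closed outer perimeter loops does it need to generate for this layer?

1

At z = 15.5 mm: the cube (footprint 15.5×11) is included at this height. The result has 1 disconnected region.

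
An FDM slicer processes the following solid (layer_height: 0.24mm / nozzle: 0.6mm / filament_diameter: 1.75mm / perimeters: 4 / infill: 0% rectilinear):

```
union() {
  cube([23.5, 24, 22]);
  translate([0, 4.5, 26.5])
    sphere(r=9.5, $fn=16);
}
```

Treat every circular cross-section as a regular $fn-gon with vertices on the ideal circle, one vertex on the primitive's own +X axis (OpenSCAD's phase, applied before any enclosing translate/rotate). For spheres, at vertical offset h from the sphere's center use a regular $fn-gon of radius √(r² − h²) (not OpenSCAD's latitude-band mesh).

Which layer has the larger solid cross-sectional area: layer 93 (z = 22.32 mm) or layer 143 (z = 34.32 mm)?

layer 93 (z = 22.32 mm)

Layer 93 (z = 22.32): the cube is not intersected at this z (z outside [0, 22]); the r=9.5 sphere at (0, 4.5) slices to a regular 16-gon of circumradius 8.531 (√(r²−h²) with h=4.18 from center) (area = (16/2)·8.531²·sin(360°/16) = 222.81 mm²); Combining (union): only the r=9.5 sphere at (0, 4.5) is present, so the union is just that shape — area = 222.81 mm². So its area = 222.81 mm². Layer 143 (z = 34.32): the cube does not reach this height (z outside [0, 22]); the r=9.5 sphere at (0, 4.5) slices to a regular 16-gon of circumradius 5.394 (√(r²−h²) with h=7.82 from center) (area = (16/2)·5.394²·sin(360°/16) = 89.08 mm²); Merging all regions: only the r=9.5 sphere at (0, 4.5) is present, so the union is just that shape — area = 89.08 mm². So its area = 89.08 mm². Layer 93 is larger (222.81 vs 89.08 mm²).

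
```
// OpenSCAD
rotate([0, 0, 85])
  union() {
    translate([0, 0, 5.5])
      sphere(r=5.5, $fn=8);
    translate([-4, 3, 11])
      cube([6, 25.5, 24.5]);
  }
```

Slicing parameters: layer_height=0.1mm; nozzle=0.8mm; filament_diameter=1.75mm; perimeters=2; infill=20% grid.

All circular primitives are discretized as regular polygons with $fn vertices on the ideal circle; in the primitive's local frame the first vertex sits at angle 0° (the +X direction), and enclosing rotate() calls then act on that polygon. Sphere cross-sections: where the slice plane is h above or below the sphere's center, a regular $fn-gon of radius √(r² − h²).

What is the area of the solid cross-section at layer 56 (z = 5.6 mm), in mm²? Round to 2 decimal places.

At z = 5.6 mm: the r=5.5 sphere slices to a regular 8-gon of circumradius 5.499 (√(r²−h²) with h=0.1 from center) (area = (8/2)·5.499²·sin(360°/8) = 85.53 mm²); the cube at (-4, 3) is absent (z outside [11, 35.5]); Taking the union: only the r=5.5 sphere is present, so the union is just that shape — area = 85.53 mm²; (whole slice rotated 85° about Z — lengths, areas and connectivity unchanged). Overall, the cross-section is a single solid region. Net area = 85.53 mm².

85.53 mm²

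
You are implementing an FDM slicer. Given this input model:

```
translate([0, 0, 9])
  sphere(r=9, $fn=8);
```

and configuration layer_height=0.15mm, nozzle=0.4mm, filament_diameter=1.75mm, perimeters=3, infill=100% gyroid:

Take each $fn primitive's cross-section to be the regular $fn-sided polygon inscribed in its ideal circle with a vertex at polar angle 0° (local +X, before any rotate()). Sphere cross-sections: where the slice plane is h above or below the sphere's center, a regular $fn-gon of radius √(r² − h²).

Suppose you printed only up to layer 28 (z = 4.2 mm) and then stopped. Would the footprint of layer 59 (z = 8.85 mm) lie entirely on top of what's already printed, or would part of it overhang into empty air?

Compare the two slices. At z = 4.2: the r=9 sphere contributes a regular 8-gon of circumradius √(9²−4.8²) = 7.613 (area = (8/2)·7.613²·sin(360°/8) = 163.94 mm²). At z = 8.85: the r=9 sphere slices to a regular 8-gon of circumradius 8.999 (√(r²−h²) with h=0.15 from center) (area = (8/2)·8.999²·sin(360°/8) = 229.04 mm²). Checking containment: at z = 8.85 the cross-section extends beyond the z = 4.2 cross-section by about 65.10 mm².

part overhangs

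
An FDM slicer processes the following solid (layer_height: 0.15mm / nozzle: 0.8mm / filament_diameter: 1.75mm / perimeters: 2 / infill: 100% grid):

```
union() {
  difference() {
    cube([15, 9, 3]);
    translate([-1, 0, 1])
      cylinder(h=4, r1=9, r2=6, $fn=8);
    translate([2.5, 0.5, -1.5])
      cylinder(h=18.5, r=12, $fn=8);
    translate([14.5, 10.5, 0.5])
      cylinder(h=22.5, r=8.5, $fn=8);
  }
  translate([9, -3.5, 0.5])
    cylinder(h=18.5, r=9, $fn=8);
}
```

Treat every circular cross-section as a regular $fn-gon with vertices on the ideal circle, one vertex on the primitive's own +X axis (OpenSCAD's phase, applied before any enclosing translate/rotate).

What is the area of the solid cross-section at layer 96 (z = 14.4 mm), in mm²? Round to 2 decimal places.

229.10 mm²

At z = 14.4 mm: the cube does not reach this height (z outside [0, 3]); the cone at (-1, 0) is not intersected at this z (z outside [1, 5]); the cylinder at (2.5, 0.5): section is a regular 8-gon, circumradius r=12 (area = (8/2)·12.000²·sin(360°/8) = 407.29 mm²); the r=8.5 cylinder at (14.5, 10.5) gives a regular 8-gon of circumradius 8.5 (constant along its height) (area = (8/2)·8.500²·sin(360°/8) = 204.35 mm²); After the difference (first − rest): the first operand is absent here, so nothing remains; the cylinder at (9, -3.5): section is a regular 8-gon, circumradius r=9 (area = (8/2)·9.000²·sin(360°/8) = 229.10 mm²); Merging all regions: only the r=9 cylinder at (9, -3.5) is present, so the union is just that shape — area = 229.10 mm². Overall, the cross-section is a single solid region. Net area = 229.10 mm².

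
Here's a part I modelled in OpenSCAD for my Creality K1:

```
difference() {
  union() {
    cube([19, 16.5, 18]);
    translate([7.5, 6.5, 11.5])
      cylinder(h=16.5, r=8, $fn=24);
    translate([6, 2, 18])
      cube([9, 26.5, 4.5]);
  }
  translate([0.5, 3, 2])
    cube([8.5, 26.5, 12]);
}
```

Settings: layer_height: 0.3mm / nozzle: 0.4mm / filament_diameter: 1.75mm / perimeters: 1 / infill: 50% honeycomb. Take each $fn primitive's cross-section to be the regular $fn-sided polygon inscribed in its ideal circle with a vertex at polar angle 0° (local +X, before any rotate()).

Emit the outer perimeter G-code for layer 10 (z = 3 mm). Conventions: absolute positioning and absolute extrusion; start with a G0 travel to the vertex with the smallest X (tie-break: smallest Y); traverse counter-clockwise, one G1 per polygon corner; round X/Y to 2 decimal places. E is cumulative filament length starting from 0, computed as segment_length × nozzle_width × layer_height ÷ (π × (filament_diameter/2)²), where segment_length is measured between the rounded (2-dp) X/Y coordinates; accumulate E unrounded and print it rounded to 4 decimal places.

At z = 3 mm: the cube is present — its section is the full 19×16.5 rectangle; the cylinder at (7.5, 6.5) does not reach this height (z outside [11.5, 28]); the cube at (6, 2) does not reach this height (z outside [18, 22.5]); Combining (union): only the 19×16.5 cube is present, so the union is just that shape — 1 connected region; the cube at (0.5, 3) (footprint 8.5×26.5) is included at this height; Taking the first minus the rest: starting from the result so far, the 8.5×26.5 cube at (0.5, 3) partially overlaps it — only the 114.75 mm² overlap (of its 225.25 mm²) is removed, clipping the outline — 1 connected region. The outline is a single polygon with 8 vertices. Extrusion per mm of travel: 0.4 × 0.3 / (π × 0.875²) = 0.049890. Accumulating E over each segment gives final E = 4.8892.

G0 X0.00 Y0.00 Z3.00
G1 X19.00 Y0.00 E0.9479
G1 X19.00 Y16.50 E1.7711
G1 X9.00 Y16.50 E2.2700
G1 X9.00 Y3.00 E2.9435
G1 X0.50 Y3.00 E3.3676
G1 X0.50 Y16.50 E4.0411
G1 X0.00 Y16.50 E4.0661
G1 X0.00 Y0.00 E4.8892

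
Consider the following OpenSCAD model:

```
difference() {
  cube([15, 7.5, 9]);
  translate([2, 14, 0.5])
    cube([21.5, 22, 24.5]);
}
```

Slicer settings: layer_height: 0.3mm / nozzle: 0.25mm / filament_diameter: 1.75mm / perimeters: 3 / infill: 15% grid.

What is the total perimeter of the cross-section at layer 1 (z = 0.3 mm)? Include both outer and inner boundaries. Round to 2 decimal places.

45.00 mm

At z = 0.3 mm: the 15×7.5 cube contributes its full rectangle (perimeter 45.00 mm); the cube at (2, 14) does not reach this height (z outside [0.5, 25]); Subtracting the remaining from the first: none of the subtracted shapes is present at this height, so the 15×7.5 cube is unchanged — boundary = 45.00 mm. Overall, the cross-section is a single solid region. Total boundary length (outer) = 45.00 mm.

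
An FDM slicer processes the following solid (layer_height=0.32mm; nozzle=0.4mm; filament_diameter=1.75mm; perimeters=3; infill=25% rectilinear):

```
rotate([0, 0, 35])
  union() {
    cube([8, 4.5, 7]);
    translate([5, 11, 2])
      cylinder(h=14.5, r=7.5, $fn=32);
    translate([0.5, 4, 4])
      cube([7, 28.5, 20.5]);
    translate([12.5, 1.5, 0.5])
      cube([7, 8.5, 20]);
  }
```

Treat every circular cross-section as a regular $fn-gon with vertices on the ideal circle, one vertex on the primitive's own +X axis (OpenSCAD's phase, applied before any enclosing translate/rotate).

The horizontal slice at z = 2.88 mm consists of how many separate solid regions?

2

At z = 2.88 mm: the cube (footprint 8×4.5) is included at this height; the r=7.5 cylinder at (5, 11) gives a regular 32-gon of circumradius 7.5 (constant along its height); the cube at (0.5, 4) is absent (z outside [4, 24.5]); the cube at (12.5, 1.5) (footprint 7×8.5) is included at this height; Combining (union): the regions partially overlap (shared area 4.75 mm²), so overlapping operands fuse into one piece — 2 connected regions; (rotated 35° about Z; rotation is an isometry so areas/perimeters/island counts are preserved). The result has 2 disconnected regions.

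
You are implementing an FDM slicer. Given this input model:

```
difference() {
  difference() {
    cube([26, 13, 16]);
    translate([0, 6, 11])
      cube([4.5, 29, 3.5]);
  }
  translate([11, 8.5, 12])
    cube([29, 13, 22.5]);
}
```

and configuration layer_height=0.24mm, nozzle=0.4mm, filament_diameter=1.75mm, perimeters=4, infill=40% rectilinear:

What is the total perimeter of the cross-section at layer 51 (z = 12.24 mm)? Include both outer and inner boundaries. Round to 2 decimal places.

78.00 mm

At z = 12.24 mm: the cube (footprint 26×13) is included at this height (perimeter 78.00 mm); the cube at (0, 6) (footprint 4.5×29) is included at this height (perimeter 67.00 mm); Subtracting the remaining from the first: starting from the 26×13 cube, the 4.5×29 cube at (0, 6) partially overlaps it — only the 31.50 mm² overlap (of its 130.50 mm²) is removed, clipping the outline — boundary = 78.00 mm; the cube at (11, 8.5) is present — its section is the full 29×13 rectangle (perimeter 84.00 mm); Taking the first minus the rest: starting from that combined region, the 29×13 cube at (11, 8.5) partially overlaps it — only the 67.50 mm² overlap (of its 377.00 mm²) is removed, clipping the outline — boundary = 78.00 mm. Overall, the cross-section is a single solid region. Total boundary length (outer) = 78.00 mm.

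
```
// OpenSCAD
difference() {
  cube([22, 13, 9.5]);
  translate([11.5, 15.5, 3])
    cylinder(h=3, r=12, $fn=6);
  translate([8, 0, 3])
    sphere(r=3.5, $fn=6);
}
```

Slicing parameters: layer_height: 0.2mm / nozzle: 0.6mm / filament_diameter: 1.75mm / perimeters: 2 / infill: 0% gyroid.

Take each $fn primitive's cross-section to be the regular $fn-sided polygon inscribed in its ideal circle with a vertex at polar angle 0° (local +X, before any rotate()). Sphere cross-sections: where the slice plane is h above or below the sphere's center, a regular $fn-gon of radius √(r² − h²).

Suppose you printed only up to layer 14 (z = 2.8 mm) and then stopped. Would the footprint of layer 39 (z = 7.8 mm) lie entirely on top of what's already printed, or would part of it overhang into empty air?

Compare the two slices. At z = 2.8: the cube (footprint 22×13) is included at this height (area 286.00 mm²); the cylinder at (11.5, 15.5) is absent (z outside [3, 6]); the sphere at (8, 0): section is a regular 6-gon, circumradius = √(r²−h²) = √(3.5²−0.2²) = 3.494 (area = (6/2)·3.494²·sin(360°/6) = 31.72 mm²); Subtracting the remaining from the first: starting from the 22×13 cube (286.00 mm²), the r=3.5 sphere at (8, 0) partially overlaps it — only the 15.86 mm² overlap (of its 31.72 mm²) is removed, clipping the outline — area = 270.14 mm². At z = 7.8: the cube is present — its section is the full 22×13 rectangle (area 286.00 mm²); the cylinder at (11.5, 15.5) does not reach this height (z outside [3, 6]); the sphere at (8, 0) is not intersected at this z (|z−center|=4.800 > r=3.5); After the difference (first − rest): none of the subtracted shapes is present at this height, so the 22×13 cube is unchanged — area = 286.00 mm². Checking containment: at z = 7.8 the cross-section extends beyond the z = 2.8 cross-section by about 15.86 mm².

part overhangs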